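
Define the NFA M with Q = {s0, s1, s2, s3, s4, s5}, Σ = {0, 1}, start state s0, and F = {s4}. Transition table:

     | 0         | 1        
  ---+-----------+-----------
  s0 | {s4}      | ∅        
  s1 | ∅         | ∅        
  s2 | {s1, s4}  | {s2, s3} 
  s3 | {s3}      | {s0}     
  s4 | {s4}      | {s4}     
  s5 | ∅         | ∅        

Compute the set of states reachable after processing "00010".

Start in {s0}.
Read '0': s0→{s4}; now {s4}.
Read '0': s4→{s4}; now {s4}.
Read '0': s4→{s4}; now {s4}.
Read '1': s4→{s4}; now {s4}.
Read '0': s4→{s4}; now {s4}.

{s4}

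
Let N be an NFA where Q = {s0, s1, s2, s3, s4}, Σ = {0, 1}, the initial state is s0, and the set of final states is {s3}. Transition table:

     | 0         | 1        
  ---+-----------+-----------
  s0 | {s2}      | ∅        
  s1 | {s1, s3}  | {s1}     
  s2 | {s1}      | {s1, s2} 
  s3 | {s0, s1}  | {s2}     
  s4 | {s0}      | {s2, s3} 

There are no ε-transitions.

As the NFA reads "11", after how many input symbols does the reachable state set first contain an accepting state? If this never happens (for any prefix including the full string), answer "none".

none

Start in {s0}.
Read '1': {s0} → ∅.
The set is empty and remains empty for the remaining 1 symbol.
No reachable set along the way intersects F.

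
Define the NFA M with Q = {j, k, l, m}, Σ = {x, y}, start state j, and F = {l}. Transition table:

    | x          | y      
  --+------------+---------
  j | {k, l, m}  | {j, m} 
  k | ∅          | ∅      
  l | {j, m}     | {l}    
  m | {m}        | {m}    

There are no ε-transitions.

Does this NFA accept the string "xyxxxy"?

No

Start in {j}.
Read 'x': {j} → {k, l, m}.
Read 'y': {k, l, m} → {l, m}.
Read 'x': {l, m} → {j, m}.
Read 'x': {j, m} → {k, l, m}.
Read 'x': {k, l, m} → {j, m}.
Read 'y': {j, m} → {j, m}.
The final set {j, m} contains no accepting state.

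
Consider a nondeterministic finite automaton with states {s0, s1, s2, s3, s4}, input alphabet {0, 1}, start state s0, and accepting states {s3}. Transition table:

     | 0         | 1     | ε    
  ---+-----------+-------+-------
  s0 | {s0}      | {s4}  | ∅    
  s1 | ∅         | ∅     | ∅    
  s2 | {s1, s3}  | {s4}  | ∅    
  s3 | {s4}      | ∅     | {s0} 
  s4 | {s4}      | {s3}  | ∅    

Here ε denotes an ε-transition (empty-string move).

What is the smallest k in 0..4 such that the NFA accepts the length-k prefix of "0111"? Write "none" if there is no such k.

Start in {s0}.
Read '0': {s0} → {s0}.
Read '1': {s0} → {s4}.
Read '1': {s4} → {s0, s3}.
None of the earlier sets intersect F, but {s0, s3} does.

3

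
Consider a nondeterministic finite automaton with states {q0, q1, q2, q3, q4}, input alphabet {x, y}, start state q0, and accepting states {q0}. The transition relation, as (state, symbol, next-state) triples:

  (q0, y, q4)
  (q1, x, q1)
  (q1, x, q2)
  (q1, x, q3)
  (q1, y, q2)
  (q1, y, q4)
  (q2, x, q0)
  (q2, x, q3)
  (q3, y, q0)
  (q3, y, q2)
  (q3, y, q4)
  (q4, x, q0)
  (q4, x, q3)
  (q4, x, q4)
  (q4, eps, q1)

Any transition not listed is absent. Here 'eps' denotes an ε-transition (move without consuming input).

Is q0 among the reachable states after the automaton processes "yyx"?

Start in {q0}.
Read 'y': q0→{q4}; union {q4}; ε-closure = {q1, q4}.
Read 'y': q1→{q2, q4}, q4→∅; union {q2, q4}; ε-closure = {q1, q2, q4}.
Read 'x': q1→{q1, q2, q3}, q2→{q0, q3}, q4→{q0, q3, q4}; now {q0, q1, q2, q3, q4}.
State q0 is in {q0, q1, q2, q3, q4}.

Yes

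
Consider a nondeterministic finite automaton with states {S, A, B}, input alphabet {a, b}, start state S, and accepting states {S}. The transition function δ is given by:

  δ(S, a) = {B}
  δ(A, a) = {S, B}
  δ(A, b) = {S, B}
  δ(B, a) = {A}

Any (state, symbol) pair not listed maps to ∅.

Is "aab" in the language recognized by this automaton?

Yes

Start in {S}.
Read 'a': {S} → {B}.
Read 'a': {B} → {A}.
Read 'b': {A} → {S, B}.
The final set {S, B} contains the accepting state S.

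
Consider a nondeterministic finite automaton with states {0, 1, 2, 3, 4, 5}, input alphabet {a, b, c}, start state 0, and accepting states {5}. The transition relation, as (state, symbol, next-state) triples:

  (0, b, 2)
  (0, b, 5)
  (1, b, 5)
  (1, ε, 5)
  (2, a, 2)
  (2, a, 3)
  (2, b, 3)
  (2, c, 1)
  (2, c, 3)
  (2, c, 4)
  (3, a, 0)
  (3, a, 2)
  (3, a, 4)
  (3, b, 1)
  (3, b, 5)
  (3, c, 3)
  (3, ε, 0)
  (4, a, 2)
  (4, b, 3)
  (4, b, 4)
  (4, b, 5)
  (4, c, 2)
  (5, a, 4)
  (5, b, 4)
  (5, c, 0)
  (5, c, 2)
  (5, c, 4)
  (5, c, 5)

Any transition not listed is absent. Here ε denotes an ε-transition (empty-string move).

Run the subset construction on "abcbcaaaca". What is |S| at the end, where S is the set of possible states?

Start in {0}.
Read 'a': {0} → ∅.
The set is empty and remains empty for the remaining 9 symbols.
That set has 0 states.

0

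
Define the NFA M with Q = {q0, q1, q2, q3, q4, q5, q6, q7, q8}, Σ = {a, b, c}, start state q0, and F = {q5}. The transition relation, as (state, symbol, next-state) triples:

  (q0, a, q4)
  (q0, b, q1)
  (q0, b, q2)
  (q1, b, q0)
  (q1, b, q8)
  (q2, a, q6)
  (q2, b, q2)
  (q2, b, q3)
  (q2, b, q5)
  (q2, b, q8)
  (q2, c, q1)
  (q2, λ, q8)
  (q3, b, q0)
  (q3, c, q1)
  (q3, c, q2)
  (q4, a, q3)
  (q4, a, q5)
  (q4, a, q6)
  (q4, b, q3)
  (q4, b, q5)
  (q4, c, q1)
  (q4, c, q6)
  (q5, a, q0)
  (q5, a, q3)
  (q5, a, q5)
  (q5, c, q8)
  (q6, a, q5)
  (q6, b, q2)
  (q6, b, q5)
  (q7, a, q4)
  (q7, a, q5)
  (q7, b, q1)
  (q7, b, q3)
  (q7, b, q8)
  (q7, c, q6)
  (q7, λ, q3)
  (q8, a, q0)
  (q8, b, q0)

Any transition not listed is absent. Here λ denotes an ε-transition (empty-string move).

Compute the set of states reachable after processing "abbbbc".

Start in {q0}.
Read 'a': {q0} → {q4}.
Read 'b': {q4} → {q3, q5}.
Read 'b': {q3, q5} → {q0}.
Read 'b': {q0} → {q1, q2, q8}.
Read 'b': {q1, q2, q8} → {q0, q2, q3, q5, q8}.
Read 'c': {q0, q2, q3, q5, q8} → {q1, q2, q8}.

{q1, q2, q8}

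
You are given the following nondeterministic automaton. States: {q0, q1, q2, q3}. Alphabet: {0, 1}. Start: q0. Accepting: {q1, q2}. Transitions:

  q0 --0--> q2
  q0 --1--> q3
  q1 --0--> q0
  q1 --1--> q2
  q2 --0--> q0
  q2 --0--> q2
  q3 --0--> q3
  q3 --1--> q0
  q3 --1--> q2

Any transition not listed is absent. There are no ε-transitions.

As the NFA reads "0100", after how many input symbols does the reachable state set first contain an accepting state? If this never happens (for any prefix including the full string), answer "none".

Start in {q0}.
Read '0': q0→{q2}; now {q2}.
None of the earlier sets intersect F, but {q2} does.

1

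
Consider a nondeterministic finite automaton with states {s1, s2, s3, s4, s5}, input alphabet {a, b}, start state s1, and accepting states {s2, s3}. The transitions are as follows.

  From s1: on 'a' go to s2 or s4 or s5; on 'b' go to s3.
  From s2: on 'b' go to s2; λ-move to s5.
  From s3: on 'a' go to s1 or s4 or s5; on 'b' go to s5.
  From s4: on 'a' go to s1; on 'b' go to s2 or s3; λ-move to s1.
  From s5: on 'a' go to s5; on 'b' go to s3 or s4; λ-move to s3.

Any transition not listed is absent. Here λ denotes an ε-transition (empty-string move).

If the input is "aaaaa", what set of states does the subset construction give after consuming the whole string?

{s1, s2, s3, s4, s5}

Start in {s1}.
Read 'a': s1→{s2, s4, s5}; union {s2, s4, s5}; ε-closure = {s1, s2, s3, s4, s5}.
Read 'a': s1→{s2, s4, s5}, s2→∅, s3→{s1, s4, s5}, s4→{s1}, s5→{s5}; union {s1, s2, s4, s5}; ε-closure = {s1, s2, s3, s4, s5}.
Read 'a': s1→{s2, s4, s5}, s2→∅, s3→{s1, s4, s5}, s4→{s1}, s5→{s5}; union {s1, s2, s4, s5}; ε-closure = {s1, s2, s3, s4, s5}.
Read 'a': s1→{s2, s4, s5}, s2→∅, s3→{s1, s4, s5}, s4→{s1}, s5→{s5}; union {s1, s2, s4, s5}; ε-closure = {s1, s2, s3, s4, s5}.
Read 'a': s1→{s2, s4, s5}, s2→∅, s3→{s1, s4, s5}, s4→{s1}, s5→{s5}; union {s1, s2, s4, s5}; ε-closure = {s1, s2, s3, s4, s5}.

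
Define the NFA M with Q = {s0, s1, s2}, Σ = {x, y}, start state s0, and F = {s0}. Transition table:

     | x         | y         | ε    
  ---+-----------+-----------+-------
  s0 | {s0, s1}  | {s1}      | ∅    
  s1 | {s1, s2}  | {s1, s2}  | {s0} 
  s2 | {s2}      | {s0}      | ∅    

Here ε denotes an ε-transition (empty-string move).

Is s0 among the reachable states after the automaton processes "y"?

Start in {s0}.
Read 'y': {s0} → {s0, s1}.
State s0 is in {s0, s1}.

Yes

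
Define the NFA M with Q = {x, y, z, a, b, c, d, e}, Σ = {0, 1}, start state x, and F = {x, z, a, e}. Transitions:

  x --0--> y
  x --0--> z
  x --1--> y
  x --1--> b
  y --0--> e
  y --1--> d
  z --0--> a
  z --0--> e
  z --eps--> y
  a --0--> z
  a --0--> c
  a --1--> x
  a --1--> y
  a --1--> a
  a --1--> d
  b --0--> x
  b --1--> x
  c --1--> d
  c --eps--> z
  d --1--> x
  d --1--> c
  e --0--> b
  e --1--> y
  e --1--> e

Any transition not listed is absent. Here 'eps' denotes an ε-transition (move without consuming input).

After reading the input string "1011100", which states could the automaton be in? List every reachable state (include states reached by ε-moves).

{x, y, z, a, b, c, e}

Start in {x}.
Read '1': {x} → {y, b}.
Read '0': {y, b} → {x, e}.
Read '1': {x, e} → {y, b, e}.
Read '1': {y, b, e} → {x, y, d, e}.
Read '1': {x, y, d, e} → {x, y, z, b, c, d, e}.
Read '0': {x, y, z, b, c, d, e} → {x, y, z, a, b, e}.
Read '0': {x, y, z, a, b, e} → {x, y, z, a, b, c, e}.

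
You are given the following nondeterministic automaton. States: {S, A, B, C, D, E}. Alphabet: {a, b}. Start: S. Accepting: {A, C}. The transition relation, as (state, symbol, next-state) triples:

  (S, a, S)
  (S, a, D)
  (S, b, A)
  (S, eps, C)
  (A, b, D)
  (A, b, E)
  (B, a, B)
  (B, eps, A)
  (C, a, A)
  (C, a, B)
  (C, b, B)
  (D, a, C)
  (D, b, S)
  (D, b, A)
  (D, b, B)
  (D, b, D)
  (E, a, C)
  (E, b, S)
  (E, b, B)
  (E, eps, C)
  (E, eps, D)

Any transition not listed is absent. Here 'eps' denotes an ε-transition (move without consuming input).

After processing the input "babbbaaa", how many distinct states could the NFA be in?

Start: ε-closure({S}) = {S, C}.
Read 'b': {S, C} → {A, B}.
Read 'a': {A, B} → {A, B}.
Read 'b': {A, B} → {C, D, E}.
Read 'b': {C, D, E} → {S, A, B, C, D}.
Read 'b': {S, A, B, C, D} → {S, A, B, C, D, E}.
Read 'a': {S, A, B, C, D, E} → {S, A, B, C, D}.
Read 'a': {S, A, B, C, D} → {S, A, B, C, D}.
Read 'a': {S, A, B, C, D} → {S, A, B, C, D}.
That set has 5 states.

5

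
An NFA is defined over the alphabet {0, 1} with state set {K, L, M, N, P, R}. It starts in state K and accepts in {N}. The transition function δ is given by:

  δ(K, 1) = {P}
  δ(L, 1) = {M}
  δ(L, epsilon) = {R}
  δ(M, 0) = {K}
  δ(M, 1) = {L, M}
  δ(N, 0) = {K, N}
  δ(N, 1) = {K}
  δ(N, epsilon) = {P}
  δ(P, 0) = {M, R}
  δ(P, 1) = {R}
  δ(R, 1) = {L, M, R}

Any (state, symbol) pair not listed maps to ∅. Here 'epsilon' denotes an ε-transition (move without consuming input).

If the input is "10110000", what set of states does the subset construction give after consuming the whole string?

∅

Start in {K}.
Read '1': {K} → {P}.
Read '0': {P} → {M, R}.
Read '1': {M, R} → {L, M, R}.
Read '1': {L, M, R} → {L, M, R}.
Read '0': {L, M, R} → {K}.
Read '0': {K} → ∅.
The set is empty and remains empty for the remaining 2 symbols.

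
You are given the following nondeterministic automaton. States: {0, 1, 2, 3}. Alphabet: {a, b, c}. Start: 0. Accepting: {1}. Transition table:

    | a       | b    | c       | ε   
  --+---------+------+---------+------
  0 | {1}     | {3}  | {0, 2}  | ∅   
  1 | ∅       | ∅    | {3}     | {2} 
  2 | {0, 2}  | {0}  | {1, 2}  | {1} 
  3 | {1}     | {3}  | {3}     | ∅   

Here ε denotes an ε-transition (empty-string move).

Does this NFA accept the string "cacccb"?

No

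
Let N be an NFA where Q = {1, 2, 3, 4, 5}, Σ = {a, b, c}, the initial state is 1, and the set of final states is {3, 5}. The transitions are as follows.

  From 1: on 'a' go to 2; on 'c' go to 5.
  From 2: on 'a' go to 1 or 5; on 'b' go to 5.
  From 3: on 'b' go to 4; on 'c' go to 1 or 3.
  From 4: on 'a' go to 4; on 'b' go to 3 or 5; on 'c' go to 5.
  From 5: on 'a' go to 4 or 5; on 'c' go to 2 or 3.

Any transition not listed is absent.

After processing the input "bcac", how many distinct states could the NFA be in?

0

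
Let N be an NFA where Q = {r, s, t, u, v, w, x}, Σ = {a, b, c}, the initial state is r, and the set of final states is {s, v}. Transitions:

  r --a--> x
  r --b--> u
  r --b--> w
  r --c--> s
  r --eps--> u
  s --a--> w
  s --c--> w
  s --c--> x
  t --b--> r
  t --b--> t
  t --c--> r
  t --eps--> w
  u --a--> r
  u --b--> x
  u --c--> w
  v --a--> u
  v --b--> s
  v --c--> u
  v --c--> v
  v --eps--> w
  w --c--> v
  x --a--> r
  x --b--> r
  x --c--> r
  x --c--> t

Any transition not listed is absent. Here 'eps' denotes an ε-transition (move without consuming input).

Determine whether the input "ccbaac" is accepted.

Start: ε-closure({r}) = {r, u}.
Read 'c': {r, u} → {s, w}.
Read 'c': {s, w} → {v, w, x}.
Read 'b': {v, w, x} → {r, s, u}.
Read 'a': {r, s, u} → {r, u, w, x}.
Read 'a': {r, u, w, x} → {r, u, x}.
Read 'c': {r, u, x} → {r, s, t, u, w}.
The final set {r, s, t, u, w} contains the accepting state s.

Yes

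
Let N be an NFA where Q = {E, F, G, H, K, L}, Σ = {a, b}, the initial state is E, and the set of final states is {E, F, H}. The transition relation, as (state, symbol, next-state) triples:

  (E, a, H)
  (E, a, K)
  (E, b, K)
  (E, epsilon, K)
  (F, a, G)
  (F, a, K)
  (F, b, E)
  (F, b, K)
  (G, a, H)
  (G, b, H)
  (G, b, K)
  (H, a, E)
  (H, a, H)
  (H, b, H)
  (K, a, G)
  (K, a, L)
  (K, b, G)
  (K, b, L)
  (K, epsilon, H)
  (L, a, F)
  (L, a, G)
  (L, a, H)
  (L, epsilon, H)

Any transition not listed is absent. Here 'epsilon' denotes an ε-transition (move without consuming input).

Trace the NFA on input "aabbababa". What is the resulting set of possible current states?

Start: ε-closure({E}) = {E, H, K}.
Read 'a': E→{H, K}, H→{E, H}, K→{G, L}; now {E, G, H, K, L}.
Read 'a': E→{H, K}, G→{H}, H→{E, H}, K→{G, L}, L→{F, G, H}; now {E, F, G, H, K, L}.
Read 'b': E→{K}, F→{E, K}, G→{H, K}, H→{H}, K→{G, L}, L→∅; now {E, G, H, K, L}.
Read 'b': E→{K}, G→{H, K}, H→{H}, K→{G, L}, L→∅; now {G, H, K, L}.
Read 'a': G→{H}, H→{E, H}, K→{G, L}, L→{F, G, H}; union {E, F, G, H, L}; ε-closure = {E, F, G, H, K, L}.
Read 'b': E→{K}, F→{E, K}, G→{H, K}, H→{H}, K→{G, L}, L→∅; now {E, G, H, K, L}.
Read 'a': E→{H, K}, G→{H}, H→{E, H}, K→{G, L}, L→{F, G, H}; now {E, F, G, H, K, L}.
Read 'b': E→{K}, F→{E, K}, G→{H, K}, H→{H}, K→{G, L}, L→∅; now {E, G, H, K, L}.
Read 'a': E→{H, K}, G→{H}, H→{E, H}, K→{G, L}, L→{F, G, H}; now {E, F, G, H, K, L}.

{E, F, G, H, K, L}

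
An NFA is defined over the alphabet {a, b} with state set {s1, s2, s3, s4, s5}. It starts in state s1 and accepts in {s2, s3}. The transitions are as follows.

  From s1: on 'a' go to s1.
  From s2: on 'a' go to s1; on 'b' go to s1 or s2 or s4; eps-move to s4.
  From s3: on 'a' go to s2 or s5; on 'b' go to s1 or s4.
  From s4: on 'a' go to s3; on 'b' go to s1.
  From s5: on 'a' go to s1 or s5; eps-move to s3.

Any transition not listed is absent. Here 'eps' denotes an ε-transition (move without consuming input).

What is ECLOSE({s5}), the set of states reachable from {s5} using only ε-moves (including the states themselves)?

{s3, s5}

Begin with {s5}.
ε-move s5 → s3; add s3.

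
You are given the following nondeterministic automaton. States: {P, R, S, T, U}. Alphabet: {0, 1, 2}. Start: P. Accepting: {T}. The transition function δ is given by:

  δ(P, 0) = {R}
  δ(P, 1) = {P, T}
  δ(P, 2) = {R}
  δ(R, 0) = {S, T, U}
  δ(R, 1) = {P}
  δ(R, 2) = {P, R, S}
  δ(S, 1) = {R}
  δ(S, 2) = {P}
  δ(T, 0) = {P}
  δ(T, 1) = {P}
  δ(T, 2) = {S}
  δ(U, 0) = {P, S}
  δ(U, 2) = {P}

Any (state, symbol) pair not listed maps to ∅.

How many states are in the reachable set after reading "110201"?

2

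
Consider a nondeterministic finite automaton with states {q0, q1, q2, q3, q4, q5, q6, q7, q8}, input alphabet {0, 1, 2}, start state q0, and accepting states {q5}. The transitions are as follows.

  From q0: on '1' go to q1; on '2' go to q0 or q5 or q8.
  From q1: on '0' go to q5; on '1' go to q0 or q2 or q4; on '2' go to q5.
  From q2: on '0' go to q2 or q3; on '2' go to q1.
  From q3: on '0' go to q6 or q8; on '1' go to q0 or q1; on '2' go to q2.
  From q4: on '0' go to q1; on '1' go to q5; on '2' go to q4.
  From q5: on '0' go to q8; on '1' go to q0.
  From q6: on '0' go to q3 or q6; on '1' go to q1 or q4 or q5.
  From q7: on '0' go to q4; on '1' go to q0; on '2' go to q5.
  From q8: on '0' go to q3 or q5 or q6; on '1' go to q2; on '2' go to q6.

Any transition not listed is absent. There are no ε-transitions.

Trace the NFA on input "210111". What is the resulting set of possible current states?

Start in {q0}.
Read '2': {q0} → {q0, q5, q8}.
Read '1': {q0, q5, q8} → {q0, q1, q2}.
Read '0': {q0, q1, q2} → {q2, q3, q5}.
Read '1': {q2, q3, q5} → {q0, q1}.
Read '1': {q0, q1} → {q0, q1, q2, q4}.
Read '1': {q0, q1, q2, q4} → {q0, q1, q2, q4, q5}.

{q0, q1, q2, q4, q5}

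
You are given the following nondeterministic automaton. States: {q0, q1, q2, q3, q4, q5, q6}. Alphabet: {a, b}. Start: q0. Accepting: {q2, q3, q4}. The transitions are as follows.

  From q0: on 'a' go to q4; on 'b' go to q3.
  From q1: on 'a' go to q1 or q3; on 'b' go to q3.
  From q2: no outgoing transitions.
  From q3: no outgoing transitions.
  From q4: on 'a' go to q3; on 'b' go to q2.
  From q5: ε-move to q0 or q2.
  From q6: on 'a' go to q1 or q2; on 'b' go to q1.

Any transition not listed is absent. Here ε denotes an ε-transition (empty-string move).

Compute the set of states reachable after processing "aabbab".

∅

Start in {q0}.
Read 'a': q0→{q4}; now {q4}.
Read 'a': q4→{q3}; now {q3}.
Read 'b': q3→∅; now ∅.
The set is empty and remains empty for the remaining 3 symbols.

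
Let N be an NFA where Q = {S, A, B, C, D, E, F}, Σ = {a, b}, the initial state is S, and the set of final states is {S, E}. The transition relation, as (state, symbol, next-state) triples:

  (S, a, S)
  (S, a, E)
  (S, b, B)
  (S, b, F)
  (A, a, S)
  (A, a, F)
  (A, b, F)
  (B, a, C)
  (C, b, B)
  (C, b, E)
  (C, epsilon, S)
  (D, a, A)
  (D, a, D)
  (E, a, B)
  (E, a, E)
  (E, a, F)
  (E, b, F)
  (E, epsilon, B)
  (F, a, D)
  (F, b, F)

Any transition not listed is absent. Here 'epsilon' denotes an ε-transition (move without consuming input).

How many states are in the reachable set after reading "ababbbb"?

Start in {S}.
Read 'a': S→{S, E}; union {S, E}; ε-closure = {S, B, E}.
Read 'b': S→{B, F}, B→∅, E→{F}; now {B, F}.
Read 'a': B→{C}, F→{D}; union {C, D}; ε-closure = {S, C, D}.
Read 'b': S→{B, F}, C→{B, E}, D→∅; now {B, E, F}.
Read 'b': B→∅, E→{F}, F→{F}; now {F}.
Read 'b': F→{F}; now {F}.
Read 'b': F→{F}; now {F}.
That set has 1 state.

1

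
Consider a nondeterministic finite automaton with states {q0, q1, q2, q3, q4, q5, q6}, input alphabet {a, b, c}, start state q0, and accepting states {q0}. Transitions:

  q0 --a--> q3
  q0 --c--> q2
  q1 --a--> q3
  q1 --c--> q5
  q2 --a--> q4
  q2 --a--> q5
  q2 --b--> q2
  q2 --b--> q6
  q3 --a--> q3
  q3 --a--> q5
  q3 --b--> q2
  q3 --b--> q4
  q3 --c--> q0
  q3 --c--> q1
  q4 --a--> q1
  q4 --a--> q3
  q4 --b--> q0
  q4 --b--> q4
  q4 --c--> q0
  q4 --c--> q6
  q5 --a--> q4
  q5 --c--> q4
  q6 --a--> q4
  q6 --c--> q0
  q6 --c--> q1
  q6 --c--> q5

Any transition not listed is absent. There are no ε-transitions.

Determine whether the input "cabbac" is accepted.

Start in {q0}.
Read 'c': {q0} → {q2}.
Read 'a': {q2} → {q4, q5}.
Read 'b': {q4, q5} → {q0, q4}.
Read 'b': {q0, q4} → {q0, q4}.
Read 'a': {q0, q4} → {q1, q3}.
Read 'c': {q1, q3} → {q0, q1, q5}.
The final set {q0, q1, q5} contains the accepting state q0.

Yes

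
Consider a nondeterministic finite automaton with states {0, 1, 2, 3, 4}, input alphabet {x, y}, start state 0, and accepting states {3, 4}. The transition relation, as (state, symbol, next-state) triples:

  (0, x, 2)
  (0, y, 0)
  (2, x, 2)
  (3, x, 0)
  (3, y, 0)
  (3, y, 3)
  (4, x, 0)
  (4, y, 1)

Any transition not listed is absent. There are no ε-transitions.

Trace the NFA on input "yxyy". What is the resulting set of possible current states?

Start in {0}.
Read 'y': {0} → {0}.
Read 'x': {0} → {2}.
Read 'y': {2} → ∅.
The set is empty and remains empty for the remaining 1 symbol.

∅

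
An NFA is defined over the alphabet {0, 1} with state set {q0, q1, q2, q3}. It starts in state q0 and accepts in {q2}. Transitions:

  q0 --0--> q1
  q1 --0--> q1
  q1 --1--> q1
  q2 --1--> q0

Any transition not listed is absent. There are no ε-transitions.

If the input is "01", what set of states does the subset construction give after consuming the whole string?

Start in {q0}.
Read '0': {q0} → {q1}.
Read '1': {q1} → {q1}.

{q1}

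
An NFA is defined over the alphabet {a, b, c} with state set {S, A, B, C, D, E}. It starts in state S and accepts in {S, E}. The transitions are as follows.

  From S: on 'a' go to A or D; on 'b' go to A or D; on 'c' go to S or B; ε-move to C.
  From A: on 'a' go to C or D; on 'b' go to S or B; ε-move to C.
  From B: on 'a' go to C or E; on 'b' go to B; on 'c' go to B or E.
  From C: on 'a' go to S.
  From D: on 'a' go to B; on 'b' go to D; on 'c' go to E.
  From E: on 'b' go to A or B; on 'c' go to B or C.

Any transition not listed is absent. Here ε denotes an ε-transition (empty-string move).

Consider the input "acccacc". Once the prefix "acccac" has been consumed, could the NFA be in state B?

Yes

Start: ε-closure({S}) = {S, C}.
Read 'a': S→{A, D}, C→{S}; union {S, A, D}; ε-closure = {S, A, C, D}.
Read 'c': S→{S, B}, A→∅, C→∅, D→{E}; union {S, B, E}; ε-closure = {S, B, C, E}.
Read 'c': S→{S, B}, B→{B, E}, C→∅, E→{B, C}; now {S, B, C, E}.
Read 'c': S→{S, B}, B→{B, E}, C→∅, E→{B, C}; now {S, B, C, E}.
Read 'a': S→{A, D}, B→{C, E}, C→{S}, E→∅; now {S, A, C, D, E}.
Read 'c': S→{S, B}, A→∅, C→∅, D→{E}, E→{B, C}; now {S, B, C, E}.
State B is in {S, B, C, E}.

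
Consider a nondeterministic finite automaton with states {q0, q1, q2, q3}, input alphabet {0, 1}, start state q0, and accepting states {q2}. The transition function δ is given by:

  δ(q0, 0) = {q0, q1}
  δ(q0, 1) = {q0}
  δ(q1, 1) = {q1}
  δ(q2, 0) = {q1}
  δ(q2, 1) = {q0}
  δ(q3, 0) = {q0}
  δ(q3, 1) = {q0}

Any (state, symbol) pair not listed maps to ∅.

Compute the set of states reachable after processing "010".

{q0, q1}

Start in {q0}.
Read '0': q0→{q0, q1}; now {q0, q1}.
Read '1': q0→{q0}, q1→{q1}; now {q0, q1}.
Read '0': q0→{q0, q1}, q1→∅; now {q0, q1}.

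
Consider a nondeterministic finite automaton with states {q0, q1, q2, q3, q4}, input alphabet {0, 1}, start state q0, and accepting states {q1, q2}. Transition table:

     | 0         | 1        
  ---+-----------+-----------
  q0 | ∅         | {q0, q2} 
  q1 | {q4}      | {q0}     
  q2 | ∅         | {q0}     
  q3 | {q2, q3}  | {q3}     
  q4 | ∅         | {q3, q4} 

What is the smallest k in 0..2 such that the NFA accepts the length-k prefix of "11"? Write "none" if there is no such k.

1

Start in {q0}.
Read '1': {q0} → {q0, q2}.
None of the earlier sets intersect F, but {q0, q2} does.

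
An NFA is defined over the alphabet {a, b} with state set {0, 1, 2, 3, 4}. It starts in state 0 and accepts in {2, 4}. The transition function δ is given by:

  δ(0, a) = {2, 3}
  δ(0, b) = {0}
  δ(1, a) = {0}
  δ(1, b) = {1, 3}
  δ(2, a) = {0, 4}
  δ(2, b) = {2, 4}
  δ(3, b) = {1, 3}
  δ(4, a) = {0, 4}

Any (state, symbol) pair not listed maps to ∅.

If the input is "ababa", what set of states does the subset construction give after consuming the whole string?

{2, 3}

Start in {0}.
Read 'a': 0→{2, 3}; now {2, 3}.
Read 'b': 2→{2, 4}, 3→{1, 3}; now {1, 2, 3, 4}.
Read 'a': 1→{0}, 2→{0, 4}, 3→∅, 4→{0, 4}; now {0, 4}.
Read 'b': 0→{0}, 4→∅; now {0}.
Read 'a': 0→{2, 3}; now {2, 3}.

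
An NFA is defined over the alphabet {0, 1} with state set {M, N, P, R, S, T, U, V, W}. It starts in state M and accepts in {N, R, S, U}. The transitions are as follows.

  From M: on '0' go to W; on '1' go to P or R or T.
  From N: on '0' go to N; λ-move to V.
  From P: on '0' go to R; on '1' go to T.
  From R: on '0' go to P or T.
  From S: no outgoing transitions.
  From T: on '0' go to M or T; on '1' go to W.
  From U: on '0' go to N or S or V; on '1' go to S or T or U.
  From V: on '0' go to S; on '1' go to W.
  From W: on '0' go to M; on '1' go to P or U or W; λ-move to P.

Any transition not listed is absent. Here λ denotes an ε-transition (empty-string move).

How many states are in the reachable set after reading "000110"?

6

Start in {M}.
Read '0': {M} → {P, W}.
Read '0': {P, W} → {M, R}.
Read '0': {M, R} → {P, T, W}.
Read '1': {P, T, W} → {P, T, U, W}.
Read '1': {P, T, U, W} → {P, S, T, U, W}.
Read '0': {P, S, T, U, W} → {M, N, R, S, T, V}.
That set has 6 states.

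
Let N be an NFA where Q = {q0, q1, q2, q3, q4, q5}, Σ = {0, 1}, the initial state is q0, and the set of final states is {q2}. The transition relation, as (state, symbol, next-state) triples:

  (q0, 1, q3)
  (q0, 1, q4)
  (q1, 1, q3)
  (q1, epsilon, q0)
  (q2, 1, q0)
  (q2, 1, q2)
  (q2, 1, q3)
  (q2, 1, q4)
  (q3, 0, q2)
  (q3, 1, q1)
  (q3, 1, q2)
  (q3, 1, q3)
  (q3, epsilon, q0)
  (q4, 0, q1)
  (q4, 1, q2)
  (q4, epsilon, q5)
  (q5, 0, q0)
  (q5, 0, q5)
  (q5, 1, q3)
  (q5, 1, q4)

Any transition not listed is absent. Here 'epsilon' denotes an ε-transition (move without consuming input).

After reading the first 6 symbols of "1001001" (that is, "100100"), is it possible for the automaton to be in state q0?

Yes

Start in {q0}.
Read '1': {q0} → {q0, q3, q4, q5}.
Read '0': {q0, q3, q4, q5} → {q0, q1, q2, q5}.
Read '0': {q0, q1, q2, q5} → {q0, q5}.
Read '1': {q0, q5} → {q0, q3, q4, q5}.
Read '0': {q0, q3, q4, q5} → {q0, q1, q2, q5}.
Read '0': {q0, q1, q2, q5} → {q0, q5}.
State q0 is in {q0, q5}.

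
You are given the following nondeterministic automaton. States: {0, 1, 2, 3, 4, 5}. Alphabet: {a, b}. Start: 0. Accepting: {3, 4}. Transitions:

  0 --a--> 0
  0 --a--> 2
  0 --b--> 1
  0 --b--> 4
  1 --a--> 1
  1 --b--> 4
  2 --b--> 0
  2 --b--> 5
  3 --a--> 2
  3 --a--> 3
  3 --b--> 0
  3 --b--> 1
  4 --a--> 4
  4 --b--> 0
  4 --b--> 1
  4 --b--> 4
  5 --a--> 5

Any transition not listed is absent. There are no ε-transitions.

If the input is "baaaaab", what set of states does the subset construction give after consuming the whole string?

{0, 1, 4}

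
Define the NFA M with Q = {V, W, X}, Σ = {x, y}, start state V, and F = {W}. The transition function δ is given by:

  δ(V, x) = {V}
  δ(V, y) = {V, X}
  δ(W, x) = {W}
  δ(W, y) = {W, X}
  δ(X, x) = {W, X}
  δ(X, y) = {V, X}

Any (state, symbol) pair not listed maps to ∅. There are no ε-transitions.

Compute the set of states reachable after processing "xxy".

Start in {V}.
Read 'x': {V} → {V}.
Read 'x': {V} → {V}.
Read 'y': {V} → {V, X}.

{V, X}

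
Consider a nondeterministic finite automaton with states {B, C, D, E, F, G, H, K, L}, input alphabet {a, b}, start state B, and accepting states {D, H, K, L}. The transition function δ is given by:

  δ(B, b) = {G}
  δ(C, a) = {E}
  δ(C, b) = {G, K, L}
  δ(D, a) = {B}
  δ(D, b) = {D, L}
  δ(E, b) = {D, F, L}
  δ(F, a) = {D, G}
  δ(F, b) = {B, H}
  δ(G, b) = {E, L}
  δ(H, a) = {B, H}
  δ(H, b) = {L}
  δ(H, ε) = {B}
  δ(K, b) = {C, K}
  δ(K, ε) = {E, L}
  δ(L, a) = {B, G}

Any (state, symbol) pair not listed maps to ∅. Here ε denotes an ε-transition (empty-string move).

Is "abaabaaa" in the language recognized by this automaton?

No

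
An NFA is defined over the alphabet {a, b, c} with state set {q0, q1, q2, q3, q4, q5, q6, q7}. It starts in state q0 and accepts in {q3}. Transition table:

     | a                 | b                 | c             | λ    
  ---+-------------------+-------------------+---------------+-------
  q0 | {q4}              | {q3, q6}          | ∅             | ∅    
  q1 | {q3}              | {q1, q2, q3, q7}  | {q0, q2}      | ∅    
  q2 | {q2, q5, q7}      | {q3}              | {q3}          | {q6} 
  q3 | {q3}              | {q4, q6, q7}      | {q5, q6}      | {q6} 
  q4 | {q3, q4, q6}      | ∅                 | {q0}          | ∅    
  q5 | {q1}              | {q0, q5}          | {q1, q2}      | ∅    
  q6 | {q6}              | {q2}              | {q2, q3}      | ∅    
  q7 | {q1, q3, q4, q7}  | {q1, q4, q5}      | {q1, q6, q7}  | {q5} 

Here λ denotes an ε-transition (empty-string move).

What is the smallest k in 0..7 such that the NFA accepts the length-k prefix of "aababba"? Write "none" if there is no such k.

2

Start in {q0}.
Read 'a': q0→{q4}; now {q4}.
Read 'a': q4→{q3, q4, q6}; now {q3, q4, q6}.
None of the earlier sets intersect F, but {q3, q4, q6} does.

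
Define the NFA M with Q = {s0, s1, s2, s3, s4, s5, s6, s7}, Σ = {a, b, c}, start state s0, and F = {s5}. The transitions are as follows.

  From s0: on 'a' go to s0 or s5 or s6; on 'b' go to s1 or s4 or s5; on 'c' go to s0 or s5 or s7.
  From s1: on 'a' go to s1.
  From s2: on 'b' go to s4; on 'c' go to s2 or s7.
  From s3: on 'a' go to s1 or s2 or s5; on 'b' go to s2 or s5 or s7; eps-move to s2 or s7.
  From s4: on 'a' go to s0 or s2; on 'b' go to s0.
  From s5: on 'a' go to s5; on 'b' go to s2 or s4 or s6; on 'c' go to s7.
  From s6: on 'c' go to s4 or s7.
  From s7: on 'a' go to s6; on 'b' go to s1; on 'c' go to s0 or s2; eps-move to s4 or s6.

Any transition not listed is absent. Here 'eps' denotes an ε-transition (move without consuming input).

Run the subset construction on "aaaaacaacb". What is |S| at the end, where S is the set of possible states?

6

Start in {s0}.
Read 'a': s0→{s0, s5, s6}; now {s0, s5, s6}.
Read 'a': s0→{s0, s5, s6}, s5→{s5}, s6→∅; now {s0, s5, s6}.
Read 'a': s0→{s0, s5, s6}, s5→{s5}, s6→∅; now {s0, s5, s6}.
Read 'a': s0→{s0, s5, s6}, s5→{s5}, s6→∅; now {s0, s5, s6}.
Read 'a': s0→{s0, s5, s6}, s5→{s5}, s6→∅; now {s0, s5, s6}.
Read 'c': s0→{s0, s5, s7}, s5→{s7}, s6→{s4, s7}; union {s0, s4, s5, s7}; ε-closure = {s0, s4, s5, s6, s7}.
Read 'a': s0→{s0, s5, s6}, s4→{s0, s2}, s5→{s5}, s6→∅, s7→{s6}; now {s0, s2, s5, s6}.
Read 'a': s0→{s0, s5, s6}, s2→∅, s5→{s5}, s6→∅; now {s0, s5, s6}.
Read 'c': s0→{s0, s5, s7}, s5→{s7}, s6→{s4, s7}; union {s0, s4, s5, s7}; ε-closure = {s0, s4, s5, s6, s7}.
Read 'b': s0→{s1, s4, s5}, s4→{s0}, s5→{s2, s4, s6}, s6→∅, s7→{s1}; now {s0, s1, s2, s4, s5, s6}.
That set has 6 states.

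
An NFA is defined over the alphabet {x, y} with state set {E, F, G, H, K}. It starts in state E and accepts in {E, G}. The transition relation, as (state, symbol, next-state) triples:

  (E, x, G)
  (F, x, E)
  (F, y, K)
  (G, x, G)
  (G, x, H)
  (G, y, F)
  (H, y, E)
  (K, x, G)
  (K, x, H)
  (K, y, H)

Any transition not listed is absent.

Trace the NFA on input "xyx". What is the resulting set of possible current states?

Start in {E}.
Read 'x': E→{G}; now {G}.
Read 'y': G→{F}; now {F}.
Read 'x': F→{E}; now {E}.

{E}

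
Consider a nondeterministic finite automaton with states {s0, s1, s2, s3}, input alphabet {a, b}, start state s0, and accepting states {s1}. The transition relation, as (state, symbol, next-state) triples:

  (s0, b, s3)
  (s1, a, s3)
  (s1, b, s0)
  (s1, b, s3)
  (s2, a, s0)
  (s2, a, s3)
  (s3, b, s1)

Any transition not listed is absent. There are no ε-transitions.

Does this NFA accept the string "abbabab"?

Start in {s0}.
Read 'a': s0→∅; now ∅.
The set is empty and remains empty for the remaining 6 symbols.
The final set ∅ contains no accepting state.

No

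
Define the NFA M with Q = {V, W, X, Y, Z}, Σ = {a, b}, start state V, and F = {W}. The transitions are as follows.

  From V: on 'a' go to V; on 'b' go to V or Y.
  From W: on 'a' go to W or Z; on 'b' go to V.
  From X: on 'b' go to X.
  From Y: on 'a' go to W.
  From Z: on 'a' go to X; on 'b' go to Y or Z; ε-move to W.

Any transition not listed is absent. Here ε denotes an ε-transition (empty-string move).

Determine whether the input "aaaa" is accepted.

No

Start in {V}.
Read 'a': V→{V}; now {V}.
Read 'a': V→{V}; now {V}.
Read 'a': V→{V}; now {V}.
Read 'a': V→{V}; now {V}.
The final set {V} contains no accepting state.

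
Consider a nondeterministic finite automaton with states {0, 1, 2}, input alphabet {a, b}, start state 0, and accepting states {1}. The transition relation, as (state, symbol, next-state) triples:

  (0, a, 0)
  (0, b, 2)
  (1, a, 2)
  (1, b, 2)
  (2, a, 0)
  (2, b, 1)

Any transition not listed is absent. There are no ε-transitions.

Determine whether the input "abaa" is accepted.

No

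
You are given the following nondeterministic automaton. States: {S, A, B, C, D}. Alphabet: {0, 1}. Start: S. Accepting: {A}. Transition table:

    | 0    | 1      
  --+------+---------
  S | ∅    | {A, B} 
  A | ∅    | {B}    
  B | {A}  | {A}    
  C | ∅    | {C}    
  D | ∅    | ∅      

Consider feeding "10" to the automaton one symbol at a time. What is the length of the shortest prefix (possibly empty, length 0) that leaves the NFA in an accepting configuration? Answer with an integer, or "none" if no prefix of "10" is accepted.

Start in {S}.
Read '1': {S} → {A, B}.
None of the earlier sets intersect F, but {A, B} does.

1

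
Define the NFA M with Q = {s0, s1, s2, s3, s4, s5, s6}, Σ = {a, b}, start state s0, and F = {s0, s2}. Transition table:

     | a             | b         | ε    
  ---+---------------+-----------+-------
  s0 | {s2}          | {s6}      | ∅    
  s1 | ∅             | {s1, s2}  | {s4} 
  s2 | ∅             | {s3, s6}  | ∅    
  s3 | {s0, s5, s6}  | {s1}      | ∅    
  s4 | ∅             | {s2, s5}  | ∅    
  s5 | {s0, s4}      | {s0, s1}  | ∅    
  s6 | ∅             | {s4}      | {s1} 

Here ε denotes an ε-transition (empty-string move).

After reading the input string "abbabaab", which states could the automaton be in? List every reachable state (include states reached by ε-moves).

{s1, s3, s4, s6}

Start in {s0}.
Read 'a': {s0} → {s2}.
Read 'b': {s2} → {s1, s3, s4, s6}.
Read 'b': {s1, s3, s4, s6} → {s1, s2, s4, s5}.
Read 'a': {s1, s2, s4, s5} → {s0, s4}.
Read 'b': {s0, s4} → {s1, s2, s4, s5, s6}.
Read 'a': {s1, s2, s4, s5, s6} → {s0, s4}.
Read 'a': {s0, s4} → {s2}.
Read 'b': {s2} → {s1, s3, s4, s6}.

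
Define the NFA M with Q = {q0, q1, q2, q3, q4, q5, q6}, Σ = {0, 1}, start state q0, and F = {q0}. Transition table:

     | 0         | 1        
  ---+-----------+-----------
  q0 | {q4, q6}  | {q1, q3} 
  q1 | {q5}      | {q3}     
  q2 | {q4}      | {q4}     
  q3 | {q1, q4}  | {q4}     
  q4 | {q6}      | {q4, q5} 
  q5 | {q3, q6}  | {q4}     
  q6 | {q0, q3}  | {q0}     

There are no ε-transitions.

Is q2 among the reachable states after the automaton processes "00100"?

Start in {q0}.
Read '0': q0→{q4, q6}; now {q4, q6}.
Read '0': q4→{q6}, q6→{q0, q3}; now {q0, q3, q6}.
Read '1': q0→{q1, q3}, q3→{q4}, q6→{q0}; now {q0, q1, q3, q4}.
Read '0': q0→{q4, q6}, q1→{q5}, q3→{q1, q4}, q4→{q6}; now {q1, q4, q5, q6}.
Read '0': q1→{q5}, q4→{q6}, q5→{q3, q6}, q6→{q0, q3}; now {q0, q3, q5, q6}.
State q2 is not in {q0, q3, q5, q6}.

No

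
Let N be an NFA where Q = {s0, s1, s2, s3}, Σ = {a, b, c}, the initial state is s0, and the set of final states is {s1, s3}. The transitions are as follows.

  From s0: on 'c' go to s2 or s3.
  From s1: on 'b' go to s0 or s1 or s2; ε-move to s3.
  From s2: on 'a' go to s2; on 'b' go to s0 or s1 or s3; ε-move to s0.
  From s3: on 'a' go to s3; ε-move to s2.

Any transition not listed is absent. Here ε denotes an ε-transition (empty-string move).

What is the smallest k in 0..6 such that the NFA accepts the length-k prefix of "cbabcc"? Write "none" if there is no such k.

1

Start in {s0}.
Read 'c': s0→{s2, s3}; union {s2, s3}; ε-closure = {s0, s2, s3}.
None of the earlier sets intersect F, but {s0, s2, s3} does.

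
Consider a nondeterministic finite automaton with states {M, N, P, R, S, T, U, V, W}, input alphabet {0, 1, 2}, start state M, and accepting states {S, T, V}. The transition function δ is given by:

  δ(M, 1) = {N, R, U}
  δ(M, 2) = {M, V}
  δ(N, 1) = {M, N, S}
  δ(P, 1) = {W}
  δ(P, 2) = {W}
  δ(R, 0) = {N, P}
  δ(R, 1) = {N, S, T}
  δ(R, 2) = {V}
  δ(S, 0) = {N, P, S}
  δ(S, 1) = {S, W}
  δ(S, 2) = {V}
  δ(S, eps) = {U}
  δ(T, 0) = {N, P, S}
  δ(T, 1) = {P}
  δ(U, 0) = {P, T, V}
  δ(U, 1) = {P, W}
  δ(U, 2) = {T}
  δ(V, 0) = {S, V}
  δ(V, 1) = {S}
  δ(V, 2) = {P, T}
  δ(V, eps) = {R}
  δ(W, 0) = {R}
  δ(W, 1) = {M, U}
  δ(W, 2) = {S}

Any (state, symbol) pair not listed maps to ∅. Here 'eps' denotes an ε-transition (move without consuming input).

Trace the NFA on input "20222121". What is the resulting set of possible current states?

Start in {M}.
Read '2': {M} → {M, R, V}.
Read '0': {M, R, V} → {N, P, R, S, U, V}.
Read '2': {N, P, R, S, U, V} → {P, R, T, V, W}.
Read '2': {P, R, T, V, W} → {P, R, S, T, U, V, W}.
Read '2': {P, R, S, T, U, V, W} → {P, R, S, T, U, V, W}.
Read '1': {P, R, S, T, U, V, W} → {M, N, P, S, T, U, W}.
Read '2': {M, N, P, S, T, U, W} → {M, R, S, T, U, V, W}.
Read '1': {M, R, S, T, U, V, W} → {M, N, P, R, S, T, U, W}.

{M, N, P, R, S, T, U, W}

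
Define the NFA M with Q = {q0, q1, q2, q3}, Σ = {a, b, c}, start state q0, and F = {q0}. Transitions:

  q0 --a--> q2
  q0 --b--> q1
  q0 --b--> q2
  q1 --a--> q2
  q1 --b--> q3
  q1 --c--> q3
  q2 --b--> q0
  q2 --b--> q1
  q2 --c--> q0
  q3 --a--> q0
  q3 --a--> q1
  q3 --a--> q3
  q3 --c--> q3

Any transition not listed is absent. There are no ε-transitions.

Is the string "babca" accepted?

Yes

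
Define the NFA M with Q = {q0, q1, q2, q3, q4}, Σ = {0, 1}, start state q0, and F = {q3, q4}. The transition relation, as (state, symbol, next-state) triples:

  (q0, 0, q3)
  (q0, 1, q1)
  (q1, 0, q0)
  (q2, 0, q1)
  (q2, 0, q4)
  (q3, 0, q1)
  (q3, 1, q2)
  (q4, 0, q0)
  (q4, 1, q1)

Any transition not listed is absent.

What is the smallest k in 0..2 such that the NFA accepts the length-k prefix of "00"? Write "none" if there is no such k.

1

Start in {q0}.
Read '0': q0→{q3}; now {q3}.
None of the earlier sets intersect F, but {q3} does.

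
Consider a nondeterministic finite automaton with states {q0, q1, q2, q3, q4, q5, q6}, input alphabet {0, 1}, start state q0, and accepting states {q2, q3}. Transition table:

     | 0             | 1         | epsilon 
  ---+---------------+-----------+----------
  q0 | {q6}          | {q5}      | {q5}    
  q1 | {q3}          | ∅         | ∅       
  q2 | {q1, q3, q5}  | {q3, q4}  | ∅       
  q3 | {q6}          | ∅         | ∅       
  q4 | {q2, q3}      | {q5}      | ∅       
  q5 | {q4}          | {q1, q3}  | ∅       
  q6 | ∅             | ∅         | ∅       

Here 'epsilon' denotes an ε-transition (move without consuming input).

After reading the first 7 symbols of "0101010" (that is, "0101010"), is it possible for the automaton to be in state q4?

Start: ε-closure({q0}) = {q0, q5}.
Read '0': q0→{q6}, q5→{q4}; now {q4, q6}.
Read '1': q4→{q5}, q6→∅; now {q5}.
Read '0': q5→{q4}; now {q4}.
Read '1': q4→{q5}; now {q5}.
Read '0': q5→{q4}; now {q4}.
Read '1': q4→{q5}; now {q5}.
Read '0': q5→{q4}; now {q4}.
State q4 is in {q4}.

Yes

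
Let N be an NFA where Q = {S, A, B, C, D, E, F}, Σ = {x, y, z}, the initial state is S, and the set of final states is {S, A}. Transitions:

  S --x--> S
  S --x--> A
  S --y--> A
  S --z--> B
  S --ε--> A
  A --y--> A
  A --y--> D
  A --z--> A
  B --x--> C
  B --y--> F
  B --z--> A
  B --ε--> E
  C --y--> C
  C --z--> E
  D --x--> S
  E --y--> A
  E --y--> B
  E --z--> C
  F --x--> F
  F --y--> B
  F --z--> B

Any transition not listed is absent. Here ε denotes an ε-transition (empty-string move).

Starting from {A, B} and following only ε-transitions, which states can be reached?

Begin with {A, B}.
ε-move B → E; add E.

{A, B, E}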